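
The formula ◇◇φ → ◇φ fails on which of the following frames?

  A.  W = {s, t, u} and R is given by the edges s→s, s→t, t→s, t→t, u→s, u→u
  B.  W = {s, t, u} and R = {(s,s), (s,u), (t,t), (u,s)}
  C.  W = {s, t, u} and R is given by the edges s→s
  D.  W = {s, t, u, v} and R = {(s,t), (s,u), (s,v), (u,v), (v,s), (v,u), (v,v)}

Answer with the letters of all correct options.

A, B, D

The schema ◇◇φ → ◇φ is the dual of axiom 4; it is valid on a frame iff R is transitive.
(A) R is not transitive (u R s and s R t but not u R t), so the schema fails here.
(B) R is not transitive (u R s and s R u but not u R u), so the schema fails here.
(C) R is transitive (R is closed under composition), so the schema is valid here.
(D) R is not transitive (s R v and v R s but not s R s), so the schema fails here.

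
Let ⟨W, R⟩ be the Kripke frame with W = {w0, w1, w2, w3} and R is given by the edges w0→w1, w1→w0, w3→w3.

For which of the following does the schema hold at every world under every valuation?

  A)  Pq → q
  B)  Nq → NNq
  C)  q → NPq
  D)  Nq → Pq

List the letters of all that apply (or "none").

R is symmetric: every R-edge is matched by its reverse.
R is not transitive: w0 R w1 and w1 R w0 but not w0 R w0.
R is not serial: w2 has no R-successor.
R is not a subset of the identity: w0 R w1 with w0 ≠ w1.
(A) Pq → q (the converse of T) corresponds to R being a subset of the identity. Here R ⊄ identity, so not valid.
(B) Nq → NNq is axiom 4, which corresponds to transitivity. R is not transitive — not valid.
(C) q → NPq (axiom B) characterises the symmetric frames. R is symmetric — valid.
(D) Nq → Pq is axiom D; it is valid on a frame exactly when R is serial. R is not serial, so not valid.

C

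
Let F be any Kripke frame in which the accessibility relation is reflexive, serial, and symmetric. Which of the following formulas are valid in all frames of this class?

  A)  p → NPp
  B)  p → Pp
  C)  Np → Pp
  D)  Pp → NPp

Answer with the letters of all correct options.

A, B, C

(A) axiom B: valid iff R is symmetric. Every such R is symmetric — valid.
(B) p → Pp (the dual of axiom T) characterises the reflexive frames. Every such R is reflexive — valid.
(C) Np → Pp (axiom D) characterises the serial frames. Every such R is serial — valid.
(D) Pp → NPp (axiom 5) characterises the euclidean frames. Such an R need not be euclidean — not valid.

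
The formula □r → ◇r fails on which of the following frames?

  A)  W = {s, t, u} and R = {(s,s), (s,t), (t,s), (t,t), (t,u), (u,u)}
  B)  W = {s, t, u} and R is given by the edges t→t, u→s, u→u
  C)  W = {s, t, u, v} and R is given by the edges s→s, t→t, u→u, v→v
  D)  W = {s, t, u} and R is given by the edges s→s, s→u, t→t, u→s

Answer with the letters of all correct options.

B

The schema □r → ◇r is axiom D; it is valid on a frame iff R is serial.
(A) R is serial (every world has an R-successor), so the schema is valid here.
(B) R is not serial (s has no R-successor), so the schema fails here.
(C) R is serial (every world has an R-successor), so the schema is valid here.
(D) R is serial (every world has an R-successor), so the schema is valid here.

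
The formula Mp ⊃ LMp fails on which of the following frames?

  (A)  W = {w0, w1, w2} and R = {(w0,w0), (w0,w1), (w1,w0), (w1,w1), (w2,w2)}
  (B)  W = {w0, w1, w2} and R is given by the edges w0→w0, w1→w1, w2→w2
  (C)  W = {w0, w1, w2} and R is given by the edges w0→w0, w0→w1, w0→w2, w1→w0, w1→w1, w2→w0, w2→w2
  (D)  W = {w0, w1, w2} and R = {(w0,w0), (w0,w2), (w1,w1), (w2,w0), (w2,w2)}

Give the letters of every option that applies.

The schema Mp ⊃ LMp is axiom 5; it is valid on a frame iff R is euclidean.
(A) R is euclidean (any two R-successors of the same world are R-related), so the schema is valid here.
(B) R is euclidean (any two R-successors of the same world are R-related), so the schema is valid here.
(C) R is not euclidean (w0 R w1 and w0 R w2 but not w1 R w2), so the schema fails here.
(D) R is euclidean (any two R-successors of the same world are R-related), so the schema is valid here.

C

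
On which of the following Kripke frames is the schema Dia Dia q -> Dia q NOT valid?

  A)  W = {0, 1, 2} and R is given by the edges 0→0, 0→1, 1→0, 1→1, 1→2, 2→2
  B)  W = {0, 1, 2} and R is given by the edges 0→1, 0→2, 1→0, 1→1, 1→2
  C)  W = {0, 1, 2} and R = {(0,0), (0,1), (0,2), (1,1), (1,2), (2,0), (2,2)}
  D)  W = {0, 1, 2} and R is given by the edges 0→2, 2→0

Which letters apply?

The schema Dia Dia q -> Dia q is the dual of axiom 4; it is valid on a frame iff R is transitive.
(A) R is not transitive (0 R 1 and 1 R 2 but not 0 R 2), so the schema fails here.
(B) R is not transitive (0 R 1 and 1 R 0 but not 0 R 0), so the schema fails here.
(C) R is not transitive (1 R 2 and 2 R 0 but not 1 R 0), so the schema fails here.
(D) R is not transitive (0 R 2 and 2 R 0 but not 0 R 0), so the schema fails here.

A, B, C, D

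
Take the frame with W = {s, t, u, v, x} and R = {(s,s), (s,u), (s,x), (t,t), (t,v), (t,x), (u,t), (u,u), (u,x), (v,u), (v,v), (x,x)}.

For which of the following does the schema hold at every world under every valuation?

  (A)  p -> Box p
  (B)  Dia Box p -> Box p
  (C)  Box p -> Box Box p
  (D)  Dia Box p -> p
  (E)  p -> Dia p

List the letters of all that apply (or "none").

R is reflexive: each world relates to itself.
R is not symmetric: s R u but not u R s.
R is not transitive: s R u and u R t but not s R t.
R is not euclidean: s R u and s R s but not u R s.
R is not a subset of the identity: s R u with s ≠ u.
(A) p -> Box p (equivalent to ◇p→p) corresponds to R being a subset of the identity. Here R ⊄ identity, so not valid.
(B) Dia Box p -> Box p is the dual of axiom 5, which corresponds to the euclidean property. R is not euclidean — not valid.
(C) axiom 4: valid iff R is transitive. R is not transitive — not valid.
(D) the dual of axiom B: valid iff R is symmetric. R is not symmetric — not valid.
(E) p -> Dia p is the dual of axiom T, which corresponds to reflexivity. R is reflexive — valid.

E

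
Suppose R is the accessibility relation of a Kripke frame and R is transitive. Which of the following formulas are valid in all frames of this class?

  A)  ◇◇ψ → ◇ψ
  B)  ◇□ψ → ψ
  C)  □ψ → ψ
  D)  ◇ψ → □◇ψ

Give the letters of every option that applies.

(A) ◇◇ψ → ◇ψ (the dual of axiom 4) characterises the transitive frames. Every such R is transitive — valid.
(B) ◇□ψ → ψ (the dual of axiom B) characterises the symmetric frames. Such an R need not be symmetric — not valid.
(C) □ψ → ψ is axiom T; it is valid on a frame exactly when R is reflexive. Such an R need not be reflexive, so not valid.
(D) ◇ψ → □◇ψ is axiom 5; it is valid on a frame exactly when R is euclidean. Such an R need not be euclidean, so not valid.

A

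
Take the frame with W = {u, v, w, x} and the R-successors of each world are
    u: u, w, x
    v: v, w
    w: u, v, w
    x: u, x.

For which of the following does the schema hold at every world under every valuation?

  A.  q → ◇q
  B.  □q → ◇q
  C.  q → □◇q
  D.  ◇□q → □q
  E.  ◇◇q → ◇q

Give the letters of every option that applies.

A, B, C

R is reflexive: each world relates to itself.
R is symmetric: every R-edge is matched by its reverse.
R is not transitive: u R w and w R v but not u R v.
R is not euclidean: u R w and u R x but not w R x.
R is serial: every world has an R-successor.
(A) the dual of axiom T: valid iff R is reflexive. R is reflexive — valid.
(B) □q → ◇q is axiom D; it is valid on a frame exactly when R is serial. R is serial, so valid.
(C) axiom B: valid iff R is symmetric. R is symmetric — valid.
(D) ◇□q → □q is the dual of axiom 5, which corresponds to the euclidean property. R is not euclidean — not valid.
(E) ◇◇q → ◇q (the dual of axiom 4) characterises the transitive frames. R is not transitive — not valid.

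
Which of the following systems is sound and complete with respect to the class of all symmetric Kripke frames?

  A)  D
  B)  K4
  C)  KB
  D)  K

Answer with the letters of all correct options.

(A) D is determined by the class of serial frames.
(B) K4 is determined by the class of transitive frames.
(C) KB is determined by exactly this class.
(D) K is determined by the class of arbitrary frames.

C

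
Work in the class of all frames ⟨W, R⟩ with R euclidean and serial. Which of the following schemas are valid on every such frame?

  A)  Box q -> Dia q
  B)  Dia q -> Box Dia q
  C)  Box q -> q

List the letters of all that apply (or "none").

A, B

(A) axiom D: valid iff R is serial. Every such R is serial — valid.
(B) axiom 5: valid iff R is euclidean. Every such R is euclidean — valid.
(C) Box q -> q is axiom T; it is valid on a frame exactly when R is reflexive. Such an R need not be reflexive, so not valid.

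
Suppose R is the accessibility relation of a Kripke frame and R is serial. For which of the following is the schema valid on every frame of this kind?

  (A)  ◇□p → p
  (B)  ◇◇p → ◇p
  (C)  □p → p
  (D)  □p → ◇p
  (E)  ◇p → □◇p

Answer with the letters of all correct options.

(A) ◇□p → p is the dual of axiom B, which corresponds to symmetry. Such an R need not be symmetric — not valid.
(B) the dual of axiom 4: valid iff R is transitive. Such an R need not be transitive — not valid.
(C) □p → p is axiom T; it is valid on a frame exactly when R is reflexive. Such an R need not be reflexive, so not valid.
(D) □p → ◇p (axiom D) characterises the serial frames. Every such R is serial — valid.
(E) ◇p → □◇p is axiom 5, which corresponds to the euclidean property. Such an R need not be euclidean — not valid.

D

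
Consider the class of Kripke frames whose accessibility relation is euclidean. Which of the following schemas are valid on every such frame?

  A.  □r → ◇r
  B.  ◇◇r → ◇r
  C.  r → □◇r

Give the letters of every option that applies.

none

(A) axiom D: valid iff R is serial. Such an R need not be serial — not valid.
(B) ◇◇r → ◇r is the dual of axiom 4; it is valid on a frame exactly when R is transitive. Such an R need not be transitive, so not valid.
(C) r → □◇r (axiom B) characterises the symmetric frames. Such an R need not be symmetric — not valid.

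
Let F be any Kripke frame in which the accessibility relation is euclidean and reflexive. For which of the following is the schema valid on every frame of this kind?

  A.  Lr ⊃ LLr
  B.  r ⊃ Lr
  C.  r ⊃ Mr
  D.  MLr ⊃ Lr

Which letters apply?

A, C, D

A reflexive euclidean relation is also symmetric (from wRw and wRv the euclidean condition gives vRw) and hence transitive; it is an equivalence relation.
(A) Lr ⊃ LLr is axiom 4; it is valid on a frame exactly when R is transitive. Every such R is transitive, so valid.
(B) r ⊃ Lr is equivalent to ◇p→p; it holds exactly when R ⊆ identity. Such an R need not be a subset of the identity — not valid.
(C) r ⊃ Mr is the dual of axiom T; it is valid on a frame exactly when R is reflexive. Every such R is reflexive, so valid.
(D) the dual of axiom 5: valid iff R is euclidean. Every such R is euclidean — valid.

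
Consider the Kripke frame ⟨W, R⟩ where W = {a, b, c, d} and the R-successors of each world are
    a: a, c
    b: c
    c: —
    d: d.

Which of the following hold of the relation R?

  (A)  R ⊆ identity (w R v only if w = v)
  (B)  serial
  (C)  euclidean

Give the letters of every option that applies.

(A) not ⊆ identity: a R c with a ≠ c.
(B) not serial: c has no R-successor.
(C) not euclidean: a R c and a R a but not c R a.

none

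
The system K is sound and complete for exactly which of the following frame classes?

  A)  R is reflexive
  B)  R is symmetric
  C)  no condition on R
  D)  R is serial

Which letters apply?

C

(A) this class determines T (= KT), not K.
(B) this class determines KB, not K.
(C) K is sound and complete for exactly this class.
(D) this class determines D, not K.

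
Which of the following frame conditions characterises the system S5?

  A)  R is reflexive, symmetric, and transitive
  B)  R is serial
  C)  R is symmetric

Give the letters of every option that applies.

(A) S5 is sound and complete for exactly this class.
(B) this class determines D, not S5.
(C) this class determines KB, not S5.

A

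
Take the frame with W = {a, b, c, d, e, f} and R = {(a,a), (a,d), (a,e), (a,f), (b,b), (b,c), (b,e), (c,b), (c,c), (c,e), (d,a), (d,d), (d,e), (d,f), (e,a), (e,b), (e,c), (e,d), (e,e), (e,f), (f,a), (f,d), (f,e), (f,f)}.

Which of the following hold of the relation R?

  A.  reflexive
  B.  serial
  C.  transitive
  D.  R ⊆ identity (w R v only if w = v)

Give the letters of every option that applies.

A, B

(A) reflexive: each world relates to itself.
(B) serial: every world has an R-successor.
(C) not transitive: a R e and e R b but not a R b.
(D) not ⊆ identity: a R d with a ≠ d.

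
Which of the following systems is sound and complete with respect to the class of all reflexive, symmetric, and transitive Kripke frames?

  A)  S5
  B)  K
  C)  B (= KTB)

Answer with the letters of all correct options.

(A) S5 is determined by exactly this class.
(B) K is determined by the class of arbitrary frames.
(C) B (= KTB) is determined by the class of reflexive and symmetric frames.

A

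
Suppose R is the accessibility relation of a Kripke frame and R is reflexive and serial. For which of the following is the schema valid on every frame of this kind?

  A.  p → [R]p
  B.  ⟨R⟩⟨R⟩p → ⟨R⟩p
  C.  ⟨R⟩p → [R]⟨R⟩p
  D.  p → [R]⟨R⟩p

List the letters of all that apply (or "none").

none

(A) p → [R]p is valid only on frames where every R-edge is a self-loop. Such an R need not be a subset of the identity — not valid.
(B) the dual of axiom 4: valid iff R is transitive. Such an R need not be transitive — not valid.
(C) ⟨R⟩p → [R]⟨R⟩p is axiom 5; it is valid on a frame exactly when R is euclidean. Such an R need not be euclidean, so not valid.
(D) p → [R]⟨R⟩p (axiom B) characterises the symmetric frames. Such an R need not be symmetric — not valid.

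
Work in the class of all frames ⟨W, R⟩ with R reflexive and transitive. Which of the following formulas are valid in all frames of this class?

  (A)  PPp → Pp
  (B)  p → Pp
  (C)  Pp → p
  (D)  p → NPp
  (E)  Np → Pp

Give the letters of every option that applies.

A, B, E

Reflexive relations are serial.
(A) PPp → Pp is the dual of axiom 4; it is valid on a frame exactly when R is transitive. Every such R is transitive, so valid.
(B) the dual of axiom T: valid iff R is reflexive. Every such R is reflexive — valid.
(C) Pp → p is the converse of T; it holds exactly when R ⊆ identity. Such an R need not be a subset of the identity — not valid.
(D) axiom B: valid iff R is symmetric. Such an R need not be symmetric — not valid.
(E) Np → Pp (axiom D) characterises the serial frames. Every such R is serial — valid.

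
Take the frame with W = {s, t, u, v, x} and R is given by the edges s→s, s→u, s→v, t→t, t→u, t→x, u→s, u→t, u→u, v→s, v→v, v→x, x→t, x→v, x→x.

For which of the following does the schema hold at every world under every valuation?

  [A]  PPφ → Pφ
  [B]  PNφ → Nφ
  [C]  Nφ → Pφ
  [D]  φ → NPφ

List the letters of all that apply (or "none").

R is symmetric: every R-edge is matched by its reverse.
R is not transitive: s R u and u R t but not s R t.
R is not euclidean: s R u and s R v but not u R v.
R is serial: every world has an R-successor.
(A) PPφ → Pφ is the dual of axiom 4; it is valid on a frame exactly when R is transitive. R is not transitive, so not valid.
(B) PNφ → Nφ is the dual of axiom 5; it is valid on a frame exactly when R is euclidean. R is not euclidean, so not valid.
(C) Nφ → Pφ is axiom D; it is valid on a frame exactly when R is serial. R is serial, so valid.
(D) φ → NPφ (axiom B) characterises the symmetric frames. R is symmetric — valid.

C, D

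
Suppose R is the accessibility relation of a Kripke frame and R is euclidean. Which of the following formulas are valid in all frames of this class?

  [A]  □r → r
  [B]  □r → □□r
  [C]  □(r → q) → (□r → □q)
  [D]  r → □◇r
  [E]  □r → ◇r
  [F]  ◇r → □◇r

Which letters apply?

C, F

(A) □r → r is axiom T, which corresponds to reflexivity. Such an R need not be reflexive — not valid.
(B) □r → □□r is axiom 4, which corresponds to transitivity. Such an R need not be transitive — not valid.
(C) this is just K, valid on every normal frame.
(D) r → □◇r is axiom B, which corresponds to symmetry. Such an R need not be symmetric — not valid.
(E) □r → ◇r is axiom D; it is valid on a frame exactly when R is serial. Such an R need not be serial, so not valid.
(F) ◇r → □◇r is axiom 5, which corresponds to the euclidean property. Every such R is euclidean — valid.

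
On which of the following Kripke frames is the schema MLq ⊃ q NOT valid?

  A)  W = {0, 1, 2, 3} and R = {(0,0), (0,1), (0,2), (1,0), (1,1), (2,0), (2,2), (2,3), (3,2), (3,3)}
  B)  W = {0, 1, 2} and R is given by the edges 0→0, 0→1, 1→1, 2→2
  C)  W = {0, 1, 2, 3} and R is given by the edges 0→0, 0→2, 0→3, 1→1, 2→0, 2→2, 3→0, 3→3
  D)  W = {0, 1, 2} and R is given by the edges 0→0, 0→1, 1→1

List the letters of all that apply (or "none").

The schema MLq ⊃ q is the dual of axiom B; it is valid on a frame iff R is symmetric.
(A) R is symmetric (every R-edge is matched by its reverse), so the schema is valid here.
(B) R is not symmetric (0 R 1 but not 1 R 0), so the schema fails here.
(C) R is symmetric (every R-edge is matched by its reverse), so the schema is valid here.
(D) R is not symmetric (0 R 1 but not 1 R 0), so the schema fails here.

B, D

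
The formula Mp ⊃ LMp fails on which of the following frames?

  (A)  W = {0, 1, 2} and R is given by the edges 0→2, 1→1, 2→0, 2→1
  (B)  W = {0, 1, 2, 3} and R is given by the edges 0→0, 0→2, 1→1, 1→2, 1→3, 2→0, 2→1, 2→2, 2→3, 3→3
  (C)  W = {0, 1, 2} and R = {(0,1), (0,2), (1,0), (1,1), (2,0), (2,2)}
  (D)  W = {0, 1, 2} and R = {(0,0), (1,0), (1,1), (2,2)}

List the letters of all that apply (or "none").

A, B, C, D

The schema Mp ⊃ LMp is axiom 5; it is valid on a frame iff R is euclidean.
(A) R is not euclidean (2 R 0 and 2 R 1 but not 0 R 1), so the schema fails here.
(B) R is not euclidean (1 R 3 and 1 R 1 but not 3 R 1), so the schema fails here.
(C) R is not euclidean (0 R 1 and 0 R 2 but not 1 R 2), so the schema fails here.
(D) R is not euclidean (1 R 0 and 1 R 1 but not 0 R 1), so the schema fails here.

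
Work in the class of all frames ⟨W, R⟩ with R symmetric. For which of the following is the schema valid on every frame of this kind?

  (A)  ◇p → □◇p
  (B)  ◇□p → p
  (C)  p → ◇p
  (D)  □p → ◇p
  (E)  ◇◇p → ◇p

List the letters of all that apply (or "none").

(A) ◇p → □◇p is axiom 5; it is valid on a frame exactly when R is euclidean. Such an R need not be euclidean, so not valid.
(B) the dual of axiom B: valid iff R is symmetric. Every such R is symmetric — valid.
(C) p → ◇p (the dual of axiom T) characterises the reflexive frames. Such an R need not be reflexive — not valid.
(D) □p → ◇p is axiom D, which corresponds to seriality. Such an R need not be serial — not valid.
(E) ◇◇p → ◇p is the dual of axiom 4, which corresponds to transitivity. Such an R need not be transitive — not valid.

B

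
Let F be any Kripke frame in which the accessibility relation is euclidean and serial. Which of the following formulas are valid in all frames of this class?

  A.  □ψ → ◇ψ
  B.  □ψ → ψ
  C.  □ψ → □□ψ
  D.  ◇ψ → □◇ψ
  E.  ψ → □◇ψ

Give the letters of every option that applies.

A, D

(A) □ψ → ◇ψ (axiom D) characterises the serial frames. Every such R is serial — valid.
(B) □ψ → ψ is axiom T; it is valid on a frame exactly when R is reflexive. Such an R need not be reflexive, so not valid.
(C) □ψ → □□ψ (axiom 4) characterises the transitive frames. Such an R need not be transitive — not valid.
(D) ◇ψ → □◇ψ is axiom 5; it is valid on a frame exactly when R is euclidean. Every such R is euclidean, so valid.
(E) ψ → □◇ψ is axiom B, which corresponds to symmetry. Such an R need not be symmetric — not valid.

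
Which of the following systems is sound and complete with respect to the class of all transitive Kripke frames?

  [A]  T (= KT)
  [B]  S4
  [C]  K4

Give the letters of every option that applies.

(A) T (= KT) is determined by the class of reflexive frames.
(B) S4 is determined by the class of reflexive and transitive frames.
(C) K4 is determined by exactly this class.

C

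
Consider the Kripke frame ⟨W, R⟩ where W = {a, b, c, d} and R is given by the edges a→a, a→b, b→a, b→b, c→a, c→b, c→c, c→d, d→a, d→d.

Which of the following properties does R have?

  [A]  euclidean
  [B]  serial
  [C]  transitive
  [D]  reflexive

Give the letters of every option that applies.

(A) not euclidean: c R a and c R c but not a R c.
(B) serial: every world has an R-successor.
(C) not transitive: d R a and a R b but not d R b.
(D) reflexive: each world relates to itself.

B, D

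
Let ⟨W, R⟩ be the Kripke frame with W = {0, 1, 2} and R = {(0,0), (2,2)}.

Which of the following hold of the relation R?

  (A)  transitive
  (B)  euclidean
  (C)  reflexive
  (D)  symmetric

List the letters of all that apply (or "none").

(A) transitive: R is closed under composition.
(B) euclidean: any two R-successors of the same world are R-related.
(C) not reflexive: not 1 R 1.
(D) symmetric: every R-edge is matched by its reverse.

A, B, D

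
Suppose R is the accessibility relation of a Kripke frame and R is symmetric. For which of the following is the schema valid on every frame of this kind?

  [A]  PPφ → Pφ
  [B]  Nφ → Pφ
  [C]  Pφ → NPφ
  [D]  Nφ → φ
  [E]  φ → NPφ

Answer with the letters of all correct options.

E

(A) PPφ → Pφ is the dual of axiom 4; it is valid on a frame exactly when R is transitive. Such an R need not be transitive, so not valid.
(B) Nφ → Pφ is axiom D, which corresponds to seriality. Such an R need not be serial — not valid.
(C) Pφ → NPφ is axiom 5, which corresponds to the euclidean property. Such an R need not be euclidean — not valid.
(D) Nφ → φ is axiom T, which corresponds to reflexivity. Such an R need not be reflexive — not valid.
(E) φ → NPφ is axiom B; it is valid on a frame exactly when R is symmetric. Every such R is symmetric, so valid.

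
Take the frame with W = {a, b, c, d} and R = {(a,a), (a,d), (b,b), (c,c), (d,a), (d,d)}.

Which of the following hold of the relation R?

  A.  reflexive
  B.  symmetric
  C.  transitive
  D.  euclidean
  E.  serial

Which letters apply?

A, B, C, D, E

(A) reflexive: each world relates to itself.
(B) symmetric: every R-edge is matched by its reverse.
(C) transitive: R is closed under composition.
(D) euclidean: any two R-successors of the same world are R-related.
(E) serial: every world has an R-successor.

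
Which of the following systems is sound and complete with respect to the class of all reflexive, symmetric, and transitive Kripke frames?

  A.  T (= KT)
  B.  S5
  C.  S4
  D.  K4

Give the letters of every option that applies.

(A) T (= KT) is determined by the class of reflexive frames.
(B) S5 is determined by exactly this class.
(C) S4 is determined by the class of reflexive and transitive frames.
(D) K4 is determined by the class of transitive frames.

B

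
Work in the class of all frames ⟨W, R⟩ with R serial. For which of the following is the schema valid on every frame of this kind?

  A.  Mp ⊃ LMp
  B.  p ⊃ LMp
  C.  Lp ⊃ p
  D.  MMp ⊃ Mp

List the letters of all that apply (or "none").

none

(A) axiom 5: valid iff R is euclidean. Such an R need not be euclidean — not valid.
(B) axiom B: valid iff R is symmetric. Such an R need not be symmetric — not valid.
(C) Lp ⊃ p (axiom T) characterises the reflexive frames. Such an R need not be reflexive — not valid.
(D) MMp ⊃ Mp (the dual of axiom 4) characterises the transitive frames. Such an R need not be transitive — not valid.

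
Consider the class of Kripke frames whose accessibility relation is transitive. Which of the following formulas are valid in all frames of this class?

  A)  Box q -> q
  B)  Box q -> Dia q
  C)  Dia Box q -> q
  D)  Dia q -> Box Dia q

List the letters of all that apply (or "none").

none

(A) axiom T: valid iff R is reflexive. Such an R need not be reflexive — not valid.
(B) Box q -> Dia q is axiom D; it is valid on a frame exactly when R is serial. Such an R need not be serial, so not valid.
(C) the dual of axiom B: valid iff R is symmetric. Such an R need not be symmetric — not valid.
(D) axiom 5: valid iff R is euclidean. Such an R need not be euclidean — not valid.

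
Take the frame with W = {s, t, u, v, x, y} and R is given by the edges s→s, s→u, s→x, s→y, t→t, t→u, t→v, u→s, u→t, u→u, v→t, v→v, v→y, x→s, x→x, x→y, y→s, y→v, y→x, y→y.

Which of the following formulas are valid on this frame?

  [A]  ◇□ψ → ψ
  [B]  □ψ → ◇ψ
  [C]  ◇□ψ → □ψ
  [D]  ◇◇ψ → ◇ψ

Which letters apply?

A, B

R is symmetric: every R-edge is matched by its reverse.
R is not transitive: s R u and u R t but not s R t.
R is not euclidean: s R u and s R x but not u R x.
R is serial: every world has an R-successor.
(A) ◇□ψ → ψ is the dual of axiom B; it is valid on a frame exactly when R is symmetric. R is symmetric, so valid.
(B) □ψ → ◇ψ is axiom D; it is valid on a frame exactly when R is serial. R is serial, so valid.
(C) ◇□ψ → □ψ (the dual of axiom 5) characterises the euclidean frames. R is not euclidean — not valid.
(D) ◇◇ψ → ◇ψ is the dual of axiom 4; it is valid on a frame exactly when R is transitive. R is not transitive, so not valid.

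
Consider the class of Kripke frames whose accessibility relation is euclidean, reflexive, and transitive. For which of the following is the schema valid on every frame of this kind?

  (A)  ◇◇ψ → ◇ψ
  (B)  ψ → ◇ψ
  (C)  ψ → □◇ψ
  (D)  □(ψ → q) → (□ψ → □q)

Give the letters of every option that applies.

A, B, C, D

A relation that is euclidean, reflexive, and transitive is also serial and symmetric.
(A) ◇◇ψ → ◇ψ is the dual of axiom 4, which corresponds to transitivity. Every such R is transitive — valid.
(B) ψ → ◇ψ is the dual of axiom T, which corresponds to reflexivity. Every such R is reflexive — valid.
(C) ψ → □◇ψ is axiom B; it is valid on a frame exactly when R is symmetric. Every such R is symmetric, so valid.
(D) □(ψ → q) → (□ψ → □q) is the K axiom; it holds on all frames — valid.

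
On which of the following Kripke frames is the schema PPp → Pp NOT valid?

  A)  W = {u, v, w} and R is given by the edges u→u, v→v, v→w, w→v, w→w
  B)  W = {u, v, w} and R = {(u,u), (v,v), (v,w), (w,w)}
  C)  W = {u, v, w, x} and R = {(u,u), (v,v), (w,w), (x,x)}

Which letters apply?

none

The schema PPp → Pp is the dual of axiom 4; it is valid on a frame iff R is transitive.
(A) R is transitive (R is closed under composition), so the schema is valid here.
(B) R is transitive (R is closed under composition), so the schema is valid here.
(C) R is transitive (R is closed under composition), so the schema is valid here.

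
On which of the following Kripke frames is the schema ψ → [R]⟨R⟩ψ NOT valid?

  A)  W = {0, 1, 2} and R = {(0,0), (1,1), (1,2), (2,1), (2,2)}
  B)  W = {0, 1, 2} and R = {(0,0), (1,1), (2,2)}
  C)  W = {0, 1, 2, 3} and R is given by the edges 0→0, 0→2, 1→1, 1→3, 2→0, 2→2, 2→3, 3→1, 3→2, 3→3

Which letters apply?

none

The schema ψ → [R]⟨R⟩ψ is axiom B; it is valid on a frame iff R is symmetric.
(A) R is symmetric (every R-edge is matched by its reverse), so the schema is valid here.
(B) R is symmetric (every R-edge is matched by its reverse), so the schema is valid here.
(C) R is symmetric (every R-edge is matched by its reverse), so the schema is valid here.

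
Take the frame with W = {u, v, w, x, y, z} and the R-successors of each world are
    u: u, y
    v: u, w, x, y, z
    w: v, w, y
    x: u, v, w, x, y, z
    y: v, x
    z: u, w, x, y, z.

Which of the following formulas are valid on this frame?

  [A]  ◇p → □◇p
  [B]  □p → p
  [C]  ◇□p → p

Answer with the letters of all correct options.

none

R is not reflexive: not v R v.
R is not symmetric: u R y but not y R u.
R is not euclidean: u R y and u R u but not y R u.
(A) axiom 5: valid iff R is euclidean. R is not euclidean — not valid.
(B) □p → p (axiom T) characterises the reflexive frames. R is not reflexive — not valid.
(C) ◇□p → p is the dual of axiom B, which corresponds to symmetry. R is not symmetric — not valid.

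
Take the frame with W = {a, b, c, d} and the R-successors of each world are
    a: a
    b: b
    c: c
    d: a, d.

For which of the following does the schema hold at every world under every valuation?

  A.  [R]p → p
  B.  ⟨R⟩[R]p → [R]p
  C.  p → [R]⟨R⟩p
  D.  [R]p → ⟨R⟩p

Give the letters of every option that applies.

R is reflexive: each world relates to itself.
R is not symmetric: d R a but not a R d.
R is not euclidean: d R a and d R d but not a R d.
R is serial: every world has an R-successor.
(A) [R]p → p is axiom T; it is valid on a frame exactly when R is reflexive. R is reflexive, so valid.
(B) ⟨R⟩[R]p → [R]p is the dual of axiom 5, which corresponds to the euclidean property. R is not euclidean — not valid.
(C) p → [R]⟨R⟩p is axiom B, which corresponds to symmetry. R is not symmetric — not valid.
(D) [R]p → ⟨R⟩p is axiom D; it is valid on a frame exactly when R is serial. R is serial, so valid.

A, D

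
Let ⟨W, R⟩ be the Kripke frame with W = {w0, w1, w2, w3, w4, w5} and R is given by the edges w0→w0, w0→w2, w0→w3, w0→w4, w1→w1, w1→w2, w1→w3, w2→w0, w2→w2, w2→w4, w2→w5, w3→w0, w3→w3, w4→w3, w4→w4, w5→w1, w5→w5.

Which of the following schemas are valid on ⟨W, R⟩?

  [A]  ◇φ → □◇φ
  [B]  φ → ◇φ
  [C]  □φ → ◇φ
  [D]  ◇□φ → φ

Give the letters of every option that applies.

R is reflexive: each world relates to itself.
R is not symmetric: w0 R w4 but not w4 R w0.
R is not euclidean: w0 R w2 and w0 R w3 but not w2 R w3.
R is serial: every world has an R-successor.
(A) axiom 5: valid iff R is euclidean. R is not euclidean — not valid.
(B) φ → ◇φ is the dual of axiom T, which corresponds to reflexivity. R is reflexive — valid.
(C) axiom D: valid iff R is serial. R is serial — valid.
(D) ◇□φ → φ is the dual of axiom B; it is valid on a frame exactly when R is symmetric. R is not symmetric, so not valid.

B, C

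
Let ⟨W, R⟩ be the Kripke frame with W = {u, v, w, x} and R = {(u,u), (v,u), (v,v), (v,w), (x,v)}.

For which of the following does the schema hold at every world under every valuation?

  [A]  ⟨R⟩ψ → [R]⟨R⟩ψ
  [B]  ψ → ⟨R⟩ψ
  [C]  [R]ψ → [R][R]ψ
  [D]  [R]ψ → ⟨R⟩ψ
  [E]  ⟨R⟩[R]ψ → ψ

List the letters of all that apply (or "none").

R is not reflexive: not w R w.
R is not symmetric: v R u but not u R v.
R is not transitive: x R v and v R u but not x R u.
R is not euclidean: v R u and v R v but not u R v.
R is not serial: w has no R-successor.
(A) ⟨R⟩ψ → [R]⟨R⟩ψ is axiom 5; it is valid on a frame exactly when R is euclidean. R is not euclidean, so not valid.
(B) ψ → ⟨R⟩ψ is the dual of axiom T, which corresponds to reflexivity. R is not reflexive — not valid.
(C) axiom 4: valid iff R is transitive. R is not transitive — not valid.
(D) axiom D: valid iff R is serial. R is not serial — not valid.
(E) ⟨R⟩[R]ψ → ψ (the dual of axiom B) characterises the symmetric frames. R is not symmetric — not valid.

none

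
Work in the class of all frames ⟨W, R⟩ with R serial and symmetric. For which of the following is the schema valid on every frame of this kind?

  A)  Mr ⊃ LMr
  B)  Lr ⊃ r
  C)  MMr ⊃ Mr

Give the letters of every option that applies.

(A) Mr ⊃ LMr (axiom 5) characterises the euclidean frames. Such an R need not be euclidean — not valid.
(B) Lr ⊃ r is axiom T; it is valid on a frame exactly when R is reflexive. Such an R need not be reflexive, so not valid.
(C) the dual of axiom 4: valid iff R is transitive. Such an R need not be transitive — not valid.

none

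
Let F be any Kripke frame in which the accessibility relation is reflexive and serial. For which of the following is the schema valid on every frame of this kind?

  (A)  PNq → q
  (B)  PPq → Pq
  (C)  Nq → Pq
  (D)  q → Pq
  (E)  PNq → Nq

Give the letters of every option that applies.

(A) the dual of axiom B: valid iff R is symmetric. Such an R need not be symmetric — not valid.
(B) PPq → Pq is the dual of axiom 4; it is valid on a frame exactly when R is transitive. Such an R need not be transitive, so not valid.
(C) Nq → Pq (axiom D) characterises the serial frames. Every such R is serial — valid.
(D) the dual of axiom T: valid iff R is reflexive. Every such R is reflexive — valid.
(E) PNq → Nq (the dual of axiom 5) characterises the euclidean frames. Such an R need not be euclidean — not valid.

C, D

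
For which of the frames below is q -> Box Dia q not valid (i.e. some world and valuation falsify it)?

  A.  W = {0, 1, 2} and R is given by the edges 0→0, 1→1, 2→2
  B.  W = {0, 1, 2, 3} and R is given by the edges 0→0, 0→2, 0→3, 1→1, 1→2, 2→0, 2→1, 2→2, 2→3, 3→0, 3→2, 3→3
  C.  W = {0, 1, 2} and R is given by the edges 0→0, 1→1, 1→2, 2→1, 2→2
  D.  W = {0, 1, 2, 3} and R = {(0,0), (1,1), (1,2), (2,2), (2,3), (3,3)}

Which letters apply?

The schema q -> Box Dia q is axiom B; it is valid on a frame iff R is symmetric.
(A) R is symmetric (every R-edge is matched by its reverse), so the schema is valid here.
(B) R is symmetric (every R-edge is matched by its reverse), so the schema is valid here.
(C) R is symmetric (every R-edge is matched by its reverse), so the schema is valid here.
(D) R is not symmetric (1 R 2 but not 2 R 1), so the schema fails here.

D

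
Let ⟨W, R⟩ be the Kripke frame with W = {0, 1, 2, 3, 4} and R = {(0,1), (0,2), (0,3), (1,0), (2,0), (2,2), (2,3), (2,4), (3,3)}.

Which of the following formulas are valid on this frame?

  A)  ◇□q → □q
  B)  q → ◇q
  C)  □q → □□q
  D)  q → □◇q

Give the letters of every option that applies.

none

R is not reflexive: not 0 R 0.
R is not symmetric: 0 R 3 but not 3 R 0.
R is not transitive: 0 R 1 and 1 R 0 but not 0 R 0.
R is not euclidean: 0 R 1 and 0 R 2 but not 1 R 2.
(A) ◇□q → □q is the dual of axiom 5; it is valid on a frame exactly when R is euclidean. R is not euclidean, so not valid.
(B) q → ◇q (the dual of axiom T) characterises the reflexive frames. R is not reflexive — not valid.
(C) □q → □□q (axiom 4) characterises the transitive frames. R is not transitive — not valid.
(D) q → □◇q is axiom B; it is valid on a frame exactly when R is symmetric. R is not symmetric, so not valid.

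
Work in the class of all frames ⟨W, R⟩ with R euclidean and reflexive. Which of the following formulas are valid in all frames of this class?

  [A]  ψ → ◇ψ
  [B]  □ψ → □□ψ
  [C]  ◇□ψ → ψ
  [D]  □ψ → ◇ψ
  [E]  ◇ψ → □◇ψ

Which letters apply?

A reflexive euclidean relation is also symmetric (from wRw and wRv the euclidean condition gives vRw) and hence transitive; it is an equivalence relation.
(A) the dual of axiom T: valid iff R is reflexive. Every such R is reflexive — valid.
(B) axiom 4: valid iff R is transitive. Every such R is transitive — valid.
(C) ◇□ψ → ψ (the dual of axiom B) characterises the symmetric frames. Every such R is symmetric — valid.
(D) □ψ → ◇ψ is axiom D; it is valid on a frame exactly when R is serial. Every such R is serial, so valid.
(E) ◇ψ → □◇ψ (axiom 5) characterises the euclidean frames. Every such R is euclidean — valid.

A, B, C, D, E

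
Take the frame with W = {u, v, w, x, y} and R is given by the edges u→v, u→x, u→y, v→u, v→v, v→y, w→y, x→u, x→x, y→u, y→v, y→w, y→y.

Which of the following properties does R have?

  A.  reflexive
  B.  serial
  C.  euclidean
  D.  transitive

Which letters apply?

(A) not reflexive: not u R u.
(B) serial: every world has an R-successor.
(C) not euclidean: u R v and u R x but not v R x.
(D) not transitive: u R v and v R u but not u R u.

B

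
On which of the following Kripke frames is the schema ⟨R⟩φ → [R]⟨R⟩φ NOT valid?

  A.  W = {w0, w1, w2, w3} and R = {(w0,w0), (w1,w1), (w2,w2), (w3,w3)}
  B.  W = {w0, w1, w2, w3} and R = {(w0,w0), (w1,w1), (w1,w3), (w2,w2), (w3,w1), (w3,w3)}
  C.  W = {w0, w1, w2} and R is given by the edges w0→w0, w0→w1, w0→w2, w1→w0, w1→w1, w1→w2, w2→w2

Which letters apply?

The schema ⟨R⟩φ → [R]⟨R⟩φ is axiom 5; it is valid on a frame iff R is euclidean.
(A) R is euclidean (any two R-successors of the same world are R-related), so the schema is valid here.
(B) R is euclidean (any two R-successors of the same world are R-related), so the schema is valid here.
(C) R is not euclidean (w0 R w2 and w0 R w0 but not w2 R w0), so the schema fails here.

C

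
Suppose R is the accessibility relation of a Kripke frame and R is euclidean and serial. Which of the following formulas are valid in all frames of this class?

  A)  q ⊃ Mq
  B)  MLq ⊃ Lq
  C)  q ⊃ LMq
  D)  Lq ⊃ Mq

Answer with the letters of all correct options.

(A) q ⊃ Mq is the dual of axiom T; it is valid on a frame exactly when R is reflexive. Such an R need not be reflexive, so not valid.
(B) MLq ⊃ Lq (the dual of axiom 5) characterises the euclidean frames. Every such R is euclidean — valid.
(C) q ⊃ LMq (axiom B) characterises the symmetric frames. Such an R need not be symmetric — not valid.
(D) axiom D: valid iff R is serial. Every such R is serial — valid.

B, D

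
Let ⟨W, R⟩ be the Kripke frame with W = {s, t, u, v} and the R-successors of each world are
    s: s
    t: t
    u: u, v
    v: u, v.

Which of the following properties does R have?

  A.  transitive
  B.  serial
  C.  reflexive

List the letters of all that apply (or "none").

(A) transitive: R is closed under composition.
(B) serial: every world has an R-successor.
(C) reflexive: each world relates to itself.

A, B, C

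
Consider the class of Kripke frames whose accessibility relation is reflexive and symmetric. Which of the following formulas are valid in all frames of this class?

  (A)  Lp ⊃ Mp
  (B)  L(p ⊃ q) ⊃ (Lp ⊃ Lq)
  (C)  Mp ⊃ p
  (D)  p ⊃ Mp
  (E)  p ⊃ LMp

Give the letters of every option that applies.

A, B, D, E

Reflexive relations are serial.
(A) Lp ⊃ Mp is axiom D, which corresponds to seriality. Every such R is serial — valid.
(B) this is just K, valid on every normal frame.
(C) Mp ⊃ p (the converse of T) corresponds to R being a subset of the identity. Such an R need not be a subset of the identity, so not valid.
(D) p ⊃ Mp is the dual of axiom T; it is valid on a frame exactly when R is reflexive. Every such R is reflexive, so valid.
(E) p ⊃ LMp (axiom B) characterises the symmetric frames. Every such R is symmetric — valid.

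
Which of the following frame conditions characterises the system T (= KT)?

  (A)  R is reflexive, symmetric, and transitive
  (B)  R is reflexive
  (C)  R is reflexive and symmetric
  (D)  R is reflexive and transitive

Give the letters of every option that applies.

B

(A) this class determines S5, not T (= KT).
(B) T (= KT) is sound and complete for exactly this class.
(C) this class determines B (= KTB), not T (= KT).
(D) this class determines S4, not T (= KT).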